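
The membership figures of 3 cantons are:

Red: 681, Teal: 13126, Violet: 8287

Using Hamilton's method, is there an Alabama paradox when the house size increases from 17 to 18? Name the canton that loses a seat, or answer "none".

Red

At 17 seats: Red 1, Teal 10, Violet 6.
At 18 seats: Red 0, Teal 11, Violet 7.
Red drops from 1 to 0.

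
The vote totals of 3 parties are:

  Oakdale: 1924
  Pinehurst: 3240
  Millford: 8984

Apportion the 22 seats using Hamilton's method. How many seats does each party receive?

Oakdale=3, Pinehurst=5, Millford=14

The standard divisor is 14148/22 ≈ 643.091.
Standard quotas: Oakdale 2.9918, Pinehurst 5.0382, Millford 13.9700.
Lower quotas: Oakdale 2, Pinehurst 5, Millford 13 (sum 20, leaving 2 seats).
Remainders in descending order: Oakdale 0.9918, Millford 0.9700, Pinehurst 0.0382.
Largest remainders: Oakdale, Millford receive the extra seats.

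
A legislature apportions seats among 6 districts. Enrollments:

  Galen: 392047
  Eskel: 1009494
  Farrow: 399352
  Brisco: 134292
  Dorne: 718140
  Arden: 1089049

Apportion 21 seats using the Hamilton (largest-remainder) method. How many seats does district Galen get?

Standard divisor: 3742374 ÷ 21 ≈ 178208.286.
Standard quotas: Galen 2.1999, Eskel 5.6647, Farrow 2.2409, Brisco 0.7536, Dorne 4.0298, Arden 6.1111.
Lower quotas: Galen 2, Eskel 5, Farrow 2, Brisco 0, Dorne 4, Arden 6 (sum 19, leaving 2 seats).
Remainders in descending order: Brisco 0.7536, Eskel 0.6647, Farrow 0.2409, Galen 0.1999, Arden 0.1111, Dorne 0.0298.
The surplus seats go to Brisco, Eskel.
Galen receives 2.

2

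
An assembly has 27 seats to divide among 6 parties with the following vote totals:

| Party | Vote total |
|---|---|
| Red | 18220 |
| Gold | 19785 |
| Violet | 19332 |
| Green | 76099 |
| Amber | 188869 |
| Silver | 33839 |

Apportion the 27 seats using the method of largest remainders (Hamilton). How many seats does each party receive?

Standard divisor: 356144 ÷ 27 ≈ 13190.519.
Standard quotas: Red 1.3813, Gold 1.4999, Violet 1.4656, Green 5.7692, Amber 14.3185, Silver 2.5654.
Lower quotas: Red 1, Gold 1, Violet 1, Green 5, Amber 14, Silver 2 (sum 24, leaving 3 seats).
Remainders in descending order: Green 0.7692, Silver 0.5654, Gold 0.4999, Violet 0.4656, Red 0.3813, Amber 0.3185.
Largest remainders: Green, Silver, Gold receive the extra seats.

Red=1; Gold=2; Violet=1; Green=6; Amber=14; Silver=3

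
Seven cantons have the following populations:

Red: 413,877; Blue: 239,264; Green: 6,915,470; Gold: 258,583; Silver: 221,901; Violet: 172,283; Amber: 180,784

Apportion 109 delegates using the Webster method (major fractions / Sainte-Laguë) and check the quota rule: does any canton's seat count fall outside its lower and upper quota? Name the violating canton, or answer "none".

Standard quotas: Red 5.369, Blue 3.104, Green 89.713, Gold 3.355, Silver 2.879, Violet 2.235, Amber 2.345.
Webster allocation: Red 5, Blue 3, Green 91, Gold 3, Silver 3, Violet 2, Amber 2.
Green has quota 89.713 (lower 89, upper 90) but receives 91 — outside the quota interval.

Green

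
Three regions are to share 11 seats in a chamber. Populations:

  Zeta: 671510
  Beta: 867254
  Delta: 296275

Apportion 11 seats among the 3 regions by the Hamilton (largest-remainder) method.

Total 1835039; standard divisor 1835039/11 ≈ 166821.727.
Standard quotas: Zeta 4.0253, Beta 5.1987, Delta 1.7760.
Lower quotas: Zeta 4, Beta 5, Delta 1 (sum 10, leaving 1 seat).
Remainders in descending order: Delta 0.7760, Beta 0.1987, Zeta 0.0253.
The surplus seat goes to Delta.

Zeta 4, Beta 5, Delta 2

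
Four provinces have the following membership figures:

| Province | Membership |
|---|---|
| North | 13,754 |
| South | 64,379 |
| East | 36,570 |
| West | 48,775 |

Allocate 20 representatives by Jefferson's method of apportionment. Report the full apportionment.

Standard divisor 163478/20 ≈ 8173.9; standard quotas: North 1.683, South 7.876, East 4.474, West 5.967.
Rounding down gives 1, 7, 4, 5 = 17 seats, so the divisor must be adjusted.
With modified divisor 7200: modified quotas North 1.910, South 8.942, East 5.079, West 6.774.
Rounding down: North 1, South 8, East 5, West 6 (total 20).

North 1, South 8, East 5, West 6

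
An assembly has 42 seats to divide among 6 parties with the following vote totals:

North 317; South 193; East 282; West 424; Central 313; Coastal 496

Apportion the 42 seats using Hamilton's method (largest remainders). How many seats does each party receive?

North: 7, South: 4, East: 6, West: 9, Central: 6, Coastal: 10

Standard divisor: 2025 ÷ 42 ≈ 48.214.
Standard quotas: North 6.575, South 4.003, East 5.849, West 8.794, Central 6.492, Coastal 10.287.
Lower quotas: North 6, South 4, East 5, West 8, Central 6, Coastal 10 (sum 39, leaving 3 seats).
Remainders in descending order: East 0.849, West 0.794, North 0.575, Central 0.492, Coastal 0.287, South 0.003.
Largest remainders: East, West, North receive the extra seats.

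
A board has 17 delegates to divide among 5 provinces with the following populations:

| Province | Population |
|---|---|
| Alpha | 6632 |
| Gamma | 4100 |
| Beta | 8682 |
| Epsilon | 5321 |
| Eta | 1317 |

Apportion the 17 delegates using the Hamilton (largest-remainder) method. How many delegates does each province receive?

Alpha=4, Gamma=3, Beta=6, Epsilon=3, Eta=1

The standard divisor is 26052/17 ≈ 1532.471.
Standard quotas: Alpha 4.3277, Gamma 2.6754, Beta 5.6654, Epsilon 3.4722, Eta 0.8594.
Lower quotas: Alpha 4, Gamma 2, Beta 5, Epsilon 3, Eta 0 (sum 14, leaving 3 seats).
Remainders in descending order: Eta 0.8594, Gamma 0.6754, Beta 0.6654, Epsilon 0.4722, Alpha 0.3277.
The surplus seats go to Eta, Gamma, Beta.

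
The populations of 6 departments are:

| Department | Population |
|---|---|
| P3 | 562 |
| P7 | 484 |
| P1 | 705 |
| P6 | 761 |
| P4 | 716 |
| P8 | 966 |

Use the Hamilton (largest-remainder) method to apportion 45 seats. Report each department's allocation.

P3 6; P7 5; P1 8; P6 8; P4 8; P8 10

Standard divisor: 4194 ÷ 45 ≈ 93.2.
Standard quotas: P3 6.030, P7 5.193, P1 7.564, P6 8.165, P4 7.682, P8 10.365.
Lower quotas: P3 6, P7 5, P1 7, P6 8, P4 7, P8 10 (sum 43, leaving 2 seats).
Remainders in descending order: P4 0.682, P1 0.564, P8 0.365, P7 0.193, P6 0.165, P3 0.030.
Largest remainders: P4, P1 receive the extra seats.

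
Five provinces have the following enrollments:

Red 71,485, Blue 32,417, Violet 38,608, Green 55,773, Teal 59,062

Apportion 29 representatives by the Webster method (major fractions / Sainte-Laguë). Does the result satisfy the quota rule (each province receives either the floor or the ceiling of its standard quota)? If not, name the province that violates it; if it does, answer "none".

none

Standard quotas: Red 8.056, Blue 3.653, Violet 4.351, Green 6.285, Teal 6.656.
Webster allocation: Red 8, Blue 4, Violet 4, Green 6, Teal 7.
Every allocation lies between the lower and upper quota.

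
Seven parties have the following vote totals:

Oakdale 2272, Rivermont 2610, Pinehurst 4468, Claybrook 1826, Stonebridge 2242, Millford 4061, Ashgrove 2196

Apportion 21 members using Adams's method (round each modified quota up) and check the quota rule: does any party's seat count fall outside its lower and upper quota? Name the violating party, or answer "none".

none

Standard quotas: Oakdale 2.425, Rivermont 2.786, Pinehurst 4.769, Claybrook 1.949, Stonebridge 2.393, Millford 4.334, Ashgrove 2.344.
Adams allocation: Oakdale 3, Rivermont 3, Pinehurst 4, Claybrook 2, Stonebridge 3, Millford 4, Ashgrove 2.
Every allocation lies between the lower and upper quota.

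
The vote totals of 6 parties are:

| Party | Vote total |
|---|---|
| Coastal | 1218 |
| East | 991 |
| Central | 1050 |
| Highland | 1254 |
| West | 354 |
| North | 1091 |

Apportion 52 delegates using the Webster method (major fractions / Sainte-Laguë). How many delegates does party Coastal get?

11

Standard divisor 5958/52 ≈ 114.577; standard quotas: Coastal 10.630, East 8.649, Central 9.164, Highland 10.945, West 3.090, North 9.522.
Rounding to the nearest integer gives 11, 9, 9, 11, 3, 10 = 53 seats, so the divisor must be adjusted.
With modified divisor 115.4: modified quotas Coastal 10.555, East 8.588, Central 9.099, Highland 10.867, West 3.068, North 9.454.
Rounding to the nearest integer: Coastal 11, East 9, Central 9, Highland 11, West 3, North 9 (total 52).
Coastal receives 11.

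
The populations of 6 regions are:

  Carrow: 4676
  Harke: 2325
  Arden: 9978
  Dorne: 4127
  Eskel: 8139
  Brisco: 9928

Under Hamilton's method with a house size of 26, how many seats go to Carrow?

3

The standard divisor is 39173/26 ≈ 1506.654.
Standard quotas: Carrow 3.1036, Harke 1.5432, Arden 6.6226, Dorne 2.7392, Eskel 5.4020, Brisco 6.5894.
Lower quotas: Carrow 3, Harke 1, Arden 6, Dorne 2, Eskel 5, Brisco 6 (sum 23, leaving 3 seats).
Remainders in descending order: Dorne 0.7392, Arden 0.6226, Brisco 0.5894, Harke 0.5432, Eskel 0.4020, Carrow 0.1036.
Largest remainders: Dorne, Arden, Brisco receive the extra seats.
Carrow receives 3.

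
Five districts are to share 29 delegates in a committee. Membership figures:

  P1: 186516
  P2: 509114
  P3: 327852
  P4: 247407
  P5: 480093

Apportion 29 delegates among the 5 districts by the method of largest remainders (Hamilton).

P1: 3, P2: 9, P3: 5, P4: 4, P5: 8

Standard divisor: 1750982 ÷ 29 ≈ 60378.69.
Standard quotas: P1 3.0891, P2 8.4320, P3 5.4299, P4 4.0976, P5 7.9514.
Lower quotas: P1 3, P2 8, P3 5, P4 4, P5 7 (sum 27, leaving 2 seats).
Remainders in descending order: P5 0.9514, P2 0.4320, P3 0.4299, P4 0.0976, P1 0.0891.
Largest remainders: P5, P2 receive the extra seats.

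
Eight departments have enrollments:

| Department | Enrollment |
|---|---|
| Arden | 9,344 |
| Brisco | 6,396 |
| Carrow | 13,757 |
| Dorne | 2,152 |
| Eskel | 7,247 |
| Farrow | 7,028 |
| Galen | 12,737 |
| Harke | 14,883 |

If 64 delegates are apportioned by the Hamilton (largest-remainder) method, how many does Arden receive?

Total 73544; standard divisor 73544/64 ≈ 1149.125.
Standard quotas: Arden 8.1314, Brisco 5.5660, Carrow 11.9717, Dorne 1.8727, Eskel 6.3065, Farrow 6.1160, Galen 11.0841, Harke 12.9516.
Lower quotas: Arden 8, Brisco 5, Carrow 11, Dorne 1, Eskel 6, Farrow 6, Galen 11, Harke 12 (sum 60, leaving 4 seats).
Remainders in descending order: Carrow 0.9717, Harke 0.9516, Dorne 0.8727, Brisco 0.5660, Eskel 0.3065, Arden 0.1314, Farrow 0.1160, Galen 0.0841.
Largest remainders: Carrow, Harke, Dorne, Brisco receive the extra seats.
Arden receives 8.

8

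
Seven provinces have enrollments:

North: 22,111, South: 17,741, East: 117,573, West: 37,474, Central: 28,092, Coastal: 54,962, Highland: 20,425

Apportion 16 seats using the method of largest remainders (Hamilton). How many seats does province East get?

6

The standard divisor is 298378/16 ≈ 18648.625.
Standard quotas: North 1.1857, South 0.9513, East 6.3046, West 2.0095, Central 1.5064, Coastal 2.9472, Highland 1.0953.
Lower quotas: North 1, South 0, East 6, West 2, Central 1, Coastal 2, Highland 1 (sum 13, leaving 3 seats).
Remainders in descending order: South 0.9513, Coastal 0.9472, Central 0.5064, East 0.3046, North 0.1857, Highland 0.0953, West 0.0095.
The surplus seats go to South, Coastal, Central.
East receives 6.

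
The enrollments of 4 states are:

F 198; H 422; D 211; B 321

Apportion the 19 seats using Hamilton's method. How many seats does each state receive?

F 3; H 7; D 4; B 5

Standard divisor: 1152 ÷ 19 ≈ 60.632.
Standard quotas: F 3.266, H 6.960, D 3.480, B 5.294.
Lower quotas: F 3, H 6, D 3, B 5 (sum 17, leaving 2 seats).
Remainders in descending order: H 0.960, D 0.480, B 0.294, F 0.266.
The surplus seats go to H, D.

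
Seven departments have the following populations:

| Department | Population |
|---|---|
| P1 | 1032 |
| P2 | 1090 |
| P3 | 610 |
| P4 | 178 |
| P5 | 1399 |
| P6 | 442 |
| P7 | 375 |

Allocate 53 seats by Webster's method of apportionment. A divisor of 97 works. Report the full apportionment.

With modified divisor 97: modified quotas P1 10.639, P2 11.237, P3 6.289, P4 1.835, P5 14.423, P6 4.557, P7 3.866.
Rounding to the nearest integer: P1 11, P2 11, P3 6, P4 2, P5 14, P6 5, P7 4 (total 53).

P1: 11, P2: 11, P3: 6, P4: 2, P5: 14, P6: 5, P7: 4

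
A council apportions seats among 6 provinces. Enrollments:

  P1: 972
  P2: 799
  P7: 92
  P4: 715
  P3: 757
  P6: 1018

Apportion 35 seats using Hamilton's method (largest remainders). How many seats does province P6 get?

Standard divisor: 4353 ÷ 35 ≈ 124.371.
Standard quotas: P1 7.815, P2 6.424, P7 0.740, P4 5.749, P3 6.087, P6 8.185.
Lower quotas: P1 7, P2 6, P7 0, P4 5, P3 6, P6 8 (sum 32, leaving 3 seats).
Remainders in descending order: P1 0.815, P4 0.749, P7 0.740, P2 0.424, P6 0.185, P3 0.087.
The surplus seats go to P1, P4, P7.
P6 receives 8.

8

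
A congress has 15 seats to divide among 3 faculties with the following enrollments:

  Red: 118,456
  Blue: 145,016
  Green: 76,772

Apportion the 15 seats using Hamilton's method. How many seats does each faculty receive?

Total 340244; standard divisor 340244/15 ≈ 22682.933.
Standard quotas: Red 5.2223, Blue 6.3932, Green 3.3846.
Lower quotas: Red 5, Blue 6, Green 3 (sum 14, leaving 1 seat).
Remainders in descending order: Blue 0.3932, Green 0.3846, Red 0.2223.
Largest remainder: Blue receives the extra seat.

Red: 5, Blue: 7, Green: 3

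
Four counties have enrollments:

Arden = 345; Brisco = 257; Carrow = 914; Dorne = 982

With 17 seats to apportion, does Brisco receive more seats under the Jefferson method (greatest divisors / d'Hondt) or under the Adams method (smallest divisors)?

Jefferson: Arden 2, Brisco 1, Carrow 7, Dorne 7.
Adams: Arden 3, Brisco 2, Carrow 6, Dorne 6.
Brisco gets 1 under Jefferson and 2 under Adams.

Adams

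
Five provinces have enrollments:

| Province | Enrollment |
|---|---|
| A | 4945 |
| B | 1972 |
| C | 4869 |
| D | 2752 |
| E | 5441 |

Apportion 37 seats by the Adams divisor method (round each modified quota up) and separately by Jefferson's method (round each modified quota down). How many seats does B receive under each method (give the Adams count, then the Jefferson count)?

4 and 3

Adams: A 9, B 4, C 9, D 5, E 10.
Jefferson: A 9, B 3, C 9, D 5, E 11.
B gets 4 under Adams and 3 under Jefferson.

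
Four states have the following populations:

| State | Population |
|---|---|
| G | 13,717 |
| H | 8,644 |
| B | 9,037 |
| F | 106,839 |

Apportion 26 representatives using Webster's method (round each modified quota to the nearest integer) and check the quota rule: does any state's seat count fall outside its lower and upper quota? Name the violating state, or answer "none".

Standard quotas: G 2.580, H 1.626, B 1.700, F 20.095.
Webster allocation: G 3, H 2, B 2, F 19.
F has quota 20.095 (lower 20, upper 21) but receives 19 — outside the quota interval.

F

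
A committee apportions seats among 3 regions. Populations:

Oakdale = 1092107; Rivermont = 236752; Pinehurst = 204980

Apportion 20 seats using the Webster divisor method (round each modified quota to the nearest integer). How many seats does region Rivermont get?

Standard divisor 1533839/20 ≈ 76691.95; standard quotas: Oakdale 14.240, Rivermont 3.087, Pinehurst 2.673.
Rounding to the nearest integer gives Oakdale 14, Rivermont 3, Pinehurst 3 — total 20, matching the house size, so no adjustment is needed.
Rivermont receives 3.

3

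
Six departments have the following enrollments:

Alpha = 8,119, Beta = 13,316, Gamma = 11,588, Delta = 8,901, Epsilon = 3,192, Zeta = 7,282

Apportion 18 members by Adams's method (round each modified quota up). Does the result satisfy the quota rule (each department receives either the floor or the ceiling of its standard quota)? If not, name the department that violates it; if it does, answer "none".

none

Standard quotas: Alpha 2.789, Beta 4.574, Gamma 3.981, Delta 3.058, Epsilon 1.097, Zeta 2.502.
Adams allocation: Alpha 3, Beta 4, Gamma 4, Delta 3, Epsilon 1, Zeta 3.
Every allocation lies between the lower and upper quota.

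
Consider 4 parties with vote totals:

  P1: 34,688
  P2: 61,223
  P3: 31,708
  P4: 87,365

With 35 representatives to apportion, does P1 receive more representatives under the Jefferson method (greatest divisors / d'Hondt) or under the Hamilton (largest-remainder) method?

Hamilton

Jefferson: P1 5, P2 10, P3 5, P4 15.
Hamilton: P1 6, P2 10, P3 5, P4 14.
P1 gets 5 under Jefferson and 6 under Hamilton.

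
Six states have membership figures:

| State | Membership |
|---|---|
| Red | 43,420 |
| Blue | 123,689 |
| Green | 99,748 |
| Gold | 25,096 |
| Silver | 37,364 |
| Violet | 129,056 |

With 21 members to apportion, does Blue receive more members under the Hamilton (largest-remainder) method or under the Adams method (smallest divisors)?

Hamilton: Red 2, Blue 6, Green 4, Gold 1, Silver 2, Violet 6.
Adams: Red 2, Blue 5, Green 4, Gold 2, Silver 2, Violet 6.
Blue gets 6 under Hamilton and 5 under Adams.

Hamilton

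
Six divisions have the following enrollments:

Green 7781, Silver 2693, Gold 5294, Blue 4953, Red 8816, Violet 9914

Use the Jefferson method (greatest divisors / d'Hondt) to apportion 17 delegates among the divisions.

Standard divisor 39451/17 ≈ 2320.647; standard quotas: Green 3.353, Silver 1.160, Gold 2.281, Blue 2.134, Red 3.799, Violet 4.272.
Rounding down gives 3, 1, 2, 2, 3, 4 = 15 seats, so the divisor must be adjusted.
With modified divisor 1960: modified quotas Green 3.970, Silver 1.374, Gold 2.701, Blue 2.527, Red 4.498, Violet 5.058.
Rounding down: Green 3, Silver 1, Gold 2, Blue 2, Red 4, Violet 5 (total 17).

Green: 3, Silver: 1, Gold: 2, Blue: 2, Red: 4, Violet: 5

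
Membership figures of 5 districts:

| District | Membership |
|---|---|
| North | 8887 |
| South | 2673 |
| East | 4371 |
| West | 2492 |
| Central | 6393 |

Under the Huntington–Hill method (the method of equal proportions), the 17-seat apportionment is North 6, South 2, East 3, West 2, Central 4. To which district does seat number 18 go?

Central

Priority for the next seat is population ÷ (√(s·(s+1))).
Priorities: North 1371.294, South 1091.248, East 1261.799, West 1017.355, Central 1429.518.
Highest priority: Central.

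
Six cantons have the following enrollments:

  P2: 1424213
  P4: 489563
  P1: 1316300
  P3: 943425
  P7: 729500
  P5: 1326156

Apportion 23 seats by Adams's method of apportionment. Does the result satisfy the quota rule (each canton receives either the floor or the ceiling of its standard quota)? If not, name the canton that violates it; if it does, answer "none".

Standard quotas: P2 5.259, P4 1.808, P1 4.860, P3 3.483, P7 2.694, P5 4.897.
Adams allocation: P2 5, P4 2, P1 5, P3 3, P7 3, P5 5.
Every allocation lies between the lower and upper quota.

none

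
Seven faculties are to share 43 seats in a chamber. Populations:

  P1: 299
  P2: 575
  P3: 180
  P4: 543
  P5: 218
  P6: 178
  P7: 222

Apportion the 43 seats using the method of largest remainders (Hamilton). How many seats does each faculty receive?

Total 2215; standard divisor 2215/43 ≈ 51.512.
Standard quotas: P1 5.805, P2 11.163, P3 3.494, P4 10.541, P5 4.232, P6 3.456, P7 4.310.
Lower quotas: P1 5, P2 11, P3 3, P4 10, P5 4, P6 3, P7 4 (sum 40, leaving 3 seats).
Remainders in descending order: P1 0.805, P4 0.541, P3 0.494, P6 0.456, P7 0.310, P5 0.232, P2 0.163.
The surplus seats go to P1, P4, P3.

P1: 6, P2: 11, P3: 4, P4: 11, P5: 4, P6: 3, P7: 4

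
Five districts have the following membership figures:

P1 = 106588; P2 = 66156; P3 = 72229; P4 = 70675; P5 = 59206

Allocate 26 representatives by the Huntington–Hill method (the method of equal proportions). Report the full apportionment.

With divisor 14518: modified quotas P1 7.342, P2 4.557, P3 4.975, P4 4.868, P5 4.078.
Geometric-mean thresholds: P1 √(7·8)=7.483, P2 √(4·5)=4.472, P3 √(4·5)=4.472, P4 √(4·5)=4.472, P5 √(4·5)=4.472.
Each quota rounded against its threshold gives P1 7, P2 5, P3 5, P4 5, P5 4 (total 26).

P1=7, P2=5, P3=5, P4=5, P5=4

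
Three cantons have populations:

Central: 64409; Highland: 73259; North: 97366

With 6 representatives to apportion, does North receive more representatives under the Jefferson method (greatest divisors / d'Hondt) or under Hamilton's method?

Jefferson: Central 1, Highland 2, North 3.
Hamilton: Central 2, Highland 2, North 2.
North gets 3 under Jefferson and 2 under Hamilton.

Jefferson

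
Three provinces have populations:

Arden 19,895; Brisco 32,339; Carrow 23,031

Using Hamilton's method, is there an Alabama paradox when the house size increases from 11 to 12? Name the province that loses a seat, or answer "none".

none

At 11 seats: Arden 3, Brisco 5, Carrow 3.
At 12 seats: Arden 3, Brisco 5, Carrow 4.
No province's allocation decreased.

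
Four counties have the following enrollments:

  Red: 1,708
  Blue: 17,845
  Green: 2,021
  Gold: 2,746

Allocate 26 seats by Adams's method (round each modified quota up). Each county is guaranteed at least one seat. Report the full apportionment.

Red 2; Blue 18; Green 3; Gold 3

Standard divisor 24320/26 ≈ 935.385; standard quotas: Red 1.826, Blue 19.078, Green 2.161, Gold 2.936.
Rounding up gives 2, 20, 3, 3 = 28 seats, so the divisor must be adjusted.
With modified divisor 1000: modified quotas Red 1.708, Blue 17.845, Green 2.021, Gold 2.746.
Rounding up: Red 2, Blue 18, Green 3, Gold 3 (total 26).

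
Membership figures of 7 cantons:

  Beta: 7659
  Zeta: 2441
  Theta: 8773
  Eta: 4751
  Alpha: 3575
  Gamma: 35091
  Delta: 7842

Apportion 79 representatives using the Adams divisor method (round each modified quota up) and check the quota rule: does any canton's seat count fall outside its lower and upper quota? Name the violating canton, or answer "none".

Standard quotas: Beta 8.627, Zeta 2.750, Theta 9.882, Eta 5.352, Alpha 4.027, Gamma 39.528, Delta 8.834.
Adams allocation: Beta 9, Zeta 3, Theta 10, Eta 6, Alpha 4, Gamma 38, Delta 9.
Gamma has quota 39.528 (lower 39, upper 40) but receives 38 — outside the quota interval.

Gamma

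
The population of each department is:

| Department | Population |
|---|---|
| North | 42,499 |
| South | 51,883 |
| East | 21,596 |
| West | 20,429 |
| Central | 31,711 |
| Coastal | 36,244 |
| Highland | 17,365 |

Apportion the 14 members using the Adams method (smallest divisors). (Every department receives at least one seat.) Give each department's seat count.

Standard divisor 221727/14 ≈ 15837.643; standard quotas: North 2.683, South 3.276, East 1.364, West 1.290, Central 2.002, Coastal 2.288, Highland 1.096.
Rounding up gives 3, 4, 2, 2, 3, 3, 2 = 19 seats, so the divisor must be adjusted.
With modified divisor 21003.3: modified quotas North 2.023, South 2.470, East 1.028, West 0.973, Central 1.510, Coastal 1.726, Highland 0.827.
Rounding up: North 3, South 3, East 2, West 1, Central 2, Coastal 2, Highland 1 (total 14).

North 3, South 3, East 2, West 1, Central 2, Coastal 2, Highland 1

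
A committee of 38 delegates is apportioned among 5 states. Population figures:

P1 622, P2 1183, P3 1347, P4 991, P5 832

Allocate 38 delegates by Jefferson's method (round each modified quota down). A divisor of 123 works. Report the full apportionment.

With modified divisor 123: modified quotas P1 5.057, P2 9.618, P3 10.951, P4 8.057, P5 6.764.
Rounding down: P1 5, P2 9, P3 10, P4 8, P5 6 (total 38).

P1: 5; P2: 9; P3: 10; P4: 8; P5: 6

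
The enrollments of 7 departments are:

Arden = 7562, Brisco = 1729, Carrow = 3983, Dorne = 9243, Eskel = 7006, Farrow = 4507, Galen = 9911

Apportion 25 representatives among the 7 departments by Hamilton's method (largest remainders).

The standard divisor is 43941/25 ≈ 1757.64.
Standard quotas: Arden 4.3024, Brisco 0.9837, Carrow 2.2661, Dorne 5.2588, Eskel 3.9860, Farrow 2.5642, Galen 5.6388.
Lower quotas: Arden 4, Brisco 0, Carrow 2, Dorne 5, Eskel 3, Farrow 2, Galen 5 (sum 21, leaving 4 seats).
Remainders in descending order: Eskel 0.9860, Brisco 0.9837, Galen 0.6388, Farrow 0.5642, Arden 0.3024, Carrow 0.2661, Dorne 0.2588.
Largest remainders: Eskel, Brisco, Galen, Farrow receive the extra seats.

Arden 4; Brisco 1; Carrow 2; Dorne 5; Eskel 4; Farrow 3; Galen 6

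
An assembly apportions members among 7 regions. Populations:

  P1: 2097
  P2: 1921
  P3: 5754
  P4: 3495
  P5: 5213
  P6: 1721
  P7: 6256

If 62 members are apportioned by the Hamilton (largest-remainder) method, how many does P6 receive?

Total 26457; standard divisor 26457/62 ≈ 426.726.
Standard quotas: P1 4.9142, P2 4.5017, P3 13.4841, P4 8.1903, P5 12.2163, P6 4.0330, P7 14.6605.
Lower quotas: P1 4, P2 4, P3 13, P4 8, P5 12, P6 4, P7 14 (sum 59, leaving 3 seats).
Remainders in descending order: P1 0.9142, P7 0.6605, P2 0.5017, P3 0.4841, P5 0.2163, P4 0.1903, P6 0.0330.
The surplus seats go to P1, P7, P2.
P6 receives 4.

4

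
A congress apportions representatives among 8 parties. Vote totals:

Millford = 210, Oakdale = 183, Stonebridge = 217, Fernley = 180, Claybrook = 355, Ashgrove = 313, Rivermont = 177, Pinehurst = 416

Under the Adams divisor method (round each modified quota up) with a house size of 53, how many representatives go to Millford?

Standard divisor 2051/53 ≈ 38.698; standard quotas: Millford 5.427, Oakdale 4.729, Stonebridge 5.608, Fernley 4.651, Claybrook 9.174, Ashgrove 8.088, Rivermont 4.574, Pinehurst 10.750.
Rounding up gives 6, 5, 6, 5, 10, 9, 5, 11 = 57 seats, so the divisor must be adjusted.
With modified divisor 43: modified quotas Millford 4.884, Oakdale 4.256, Stonebridge 5.047, Fernley 4.186, Claybrook 8.256, Ashgrove 7.279, Rivermont 4.116, Pinehurst 9.674.
Rounding up: Millford 5, Oakdale 5, Stonebridge 6, Fernley 5, Claybrook 9, Ashgrove 8, Rivermont 5, Pinehurst 10 (total 53).
Millford receives 5.

5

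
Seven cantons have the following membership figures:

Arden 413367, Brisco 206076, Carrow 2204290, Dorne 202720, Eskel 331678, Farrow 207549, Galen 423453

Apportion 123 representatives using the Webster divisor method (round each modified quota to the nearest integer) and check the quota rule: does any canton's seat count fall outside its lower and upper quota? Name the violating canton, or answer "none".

Standard quotas: Arden 12.746, Brisco 6.354, Carrow 67.967, Dorne 6.251, Eskel 10.227, Farrow 6.400, Galen 13.057.
Webster allocation: Arden 13, Brisco 6, Carrow 69, Dorne 6, Eskel 10, Farrow 6, Galen 13.
Carrow has quota 67.967 (lower 67, upper 68) but receives 69 — outside the quota interval.

Carrow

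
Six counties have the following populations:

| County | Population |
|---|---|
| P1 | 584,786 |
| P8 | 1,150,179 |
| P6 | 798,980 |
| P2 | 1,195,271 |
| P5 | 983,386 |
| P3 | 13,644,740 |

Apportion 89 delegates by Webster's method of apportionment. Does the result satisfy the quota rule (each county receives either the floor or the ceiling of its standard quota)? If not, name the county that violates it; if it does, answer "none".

Standard quotas: P1 2.835, P8 5.576, P6 3.874, P2 5.795, P5 4.768, P3 66.152.
Webster allocation: P1 3, P8 6, P6 4, P2 6, P5 5, P3 65.
P3 has quota 66.152 (lower 66, upper 67) but receives 65 — outside the quota interval.

P3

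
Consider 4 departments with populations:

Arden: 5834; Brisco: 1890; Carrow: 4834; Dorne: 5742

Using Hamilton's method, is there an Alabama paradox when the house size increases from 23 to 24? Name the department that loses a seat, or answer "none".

Brisco

At 23 seats: Arden 7, Brisco 3, Carrow 6, Dorne 7.
At 24 seats: Arden 8, Brisco 2, Carrow 6, Dorne 8.
Brisco drops from 3 to 2.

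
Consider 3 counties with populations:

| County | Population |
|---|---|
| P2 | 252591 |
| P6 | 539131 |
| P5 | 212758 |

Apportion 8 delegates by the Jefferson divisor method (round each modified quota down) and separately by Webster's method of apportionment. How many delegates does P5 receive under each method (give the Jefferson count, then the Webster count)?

Jefferson: P2 2, P6 5, P5 1.
Webster: P2 2, P6 4, P5 2.
P5 gets 1 under Jefferson and 2 under Webster.

1 and 2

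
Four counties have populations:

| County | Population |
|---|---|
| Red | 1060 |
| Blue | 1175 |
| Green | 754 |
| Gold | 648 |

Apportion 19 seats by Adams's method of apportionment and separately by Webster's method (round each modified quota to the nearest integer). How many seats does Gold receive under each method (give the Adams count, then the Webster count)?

Adams: Red 5, Blue 6, Green 4, Gold 4.
Webster: Red 6, Blue 6, Green 4, Gold 3.
Gold gets 4 under Adams and 3 under Webster.

4 and 3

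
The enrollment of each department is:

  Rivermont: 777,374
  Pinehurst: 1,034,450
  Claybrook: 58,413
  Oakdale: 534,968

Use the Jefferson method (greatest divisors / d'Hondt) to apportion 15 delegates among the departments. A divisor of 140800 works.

With modified divisor 140800: modified quotas Rivermont 5.521, Pinehurst 7.347, Claybrook 0.415, Oakdale 3.799.
Rounding down: Rivermont 5, Pinehurst 7, Claybrook 0, Oakdale 3 (total 15).

Rivermont 5, Pinehurst 7, Claybrook 0, Oakdale 3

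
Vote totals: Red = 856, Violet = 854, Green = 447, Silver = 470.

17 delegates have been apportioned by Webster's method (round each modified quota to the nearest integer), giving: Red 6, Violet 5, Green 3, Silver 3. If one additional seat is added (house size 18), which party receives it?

Violet

Priority for the next seat is population ÷ (current seats + 0.5).
Priorities: Red 131.692, Violet 155.273, Green 127.714, Silver 134.286.
Highest priority: Violet.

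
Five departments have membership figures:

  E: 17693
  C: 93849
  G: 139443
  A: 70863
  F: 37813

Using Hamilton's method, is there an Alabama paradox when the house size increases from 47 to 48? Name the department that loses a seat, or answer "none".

At 47 seats: E 3, C 12, G 18, A 9, F 5.
At 48 seats: E 2, C 13, G 19, A 9, F 5.
E drops from 3 to 2.

E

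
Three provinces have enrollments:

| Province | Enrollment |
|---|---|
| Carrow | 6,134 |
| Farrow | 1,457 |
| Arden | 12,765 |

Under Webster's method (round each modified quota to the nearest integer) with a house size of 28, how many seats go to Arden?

18

Standard divisor 20356/28 ≈ 727; standard quotas: Carrow 8.437, Farrow 2.004, Arden 17.558.
Rounding to the nearest integer gives Carrow 8, Farrow 2, Arden 18 — total 28, matching the house size, so no adjustment is needed.
Arden receives 18.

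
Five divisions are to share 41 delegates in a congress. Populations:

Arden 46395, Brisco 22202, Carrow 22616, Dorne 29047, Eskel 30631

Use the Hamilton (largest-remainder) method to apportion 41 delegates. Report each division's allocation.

The standard divisor is 150891/41 ≈ 3680.268.
Standard quotas: Arden 12.6064, Brisco 6.0327, Carrow 6.1452, Dorne 7.8926, Eskel 8.3230.
Lower quotas: Arden 12, Brisco 6, Carrow 6, Dorne 7, Eskel 8 (sum 39, leaving 2 seats).
Remainders in descending order: Dorne 0.8926, Arden 0.6064, Eskel 0.3230, Carrow 0.1452, Brisco 0.0327.
The surplus seats go to Dorne, Arden.

Arden 13, Brisco 6, Carrow 6, Dorne 8, Eskel 8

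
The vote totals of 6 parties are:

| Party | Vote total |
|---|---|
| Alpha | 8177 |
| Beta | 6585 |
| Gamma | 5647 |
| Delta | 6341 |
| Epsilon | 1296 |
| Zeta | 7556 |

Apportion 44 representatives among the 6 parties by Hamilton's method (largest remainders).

The standard divisor is 35602/44 ≈ 809.136.
Standard quotas: Alpha 10.1058, Beta 8.1383, Gamma 6.9790, Delta 7.8368, Epsilon 1.6017, Zeta 9.3384.
Lower quotas: Alpha 10, Beta 8, Gamma 6, Delta 7, Epsilon 1, Zeta 9 (sum 41, leaving 3 seats).
Remainders in descending order: Gamma 0.9790, Delta 0.8368, Epsilon 0.6017, Zeta 0.3384, Beta 0.1383, Alpha 0.1058.
Largest remainders: Gamma, Delta, Epsilon receive the extra seats.

Alpha: 10; Beta: 8; Gamma: 7; Delta: 8; Epsilon: 2; Zeta: 9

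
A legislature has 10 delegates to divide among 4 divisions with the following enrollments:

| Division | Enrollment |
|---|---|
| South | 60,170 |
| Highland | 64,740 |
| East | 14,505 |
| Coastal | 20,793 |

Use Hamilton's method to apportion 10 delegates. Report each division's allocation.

South 4, Highland 4, East 1, Coastal 1

The standard divisor is 160208/10 ≈ 16020.8.
Standard quotas: South 3.7557, Highland 4.0410, East 0.9054, Coastal 1.2979.
Lower quotas: South 3, Highland 4, East 0, Coastal 1 (sum 8, leaving 2 seats).
Remainders in descending order: East 0.9054, South 0.7557, Coastal 0.2979, Highland 0.0410.
Largest remainders: East, South receive the extra seats.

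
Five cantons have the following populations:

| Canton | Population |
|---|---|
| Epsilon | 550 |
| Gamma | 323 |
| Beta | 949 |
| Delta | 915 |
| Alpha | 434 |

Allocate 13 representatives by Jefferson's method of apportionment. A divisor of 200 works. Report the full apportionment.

With modified divisor 200: modified quotas Epsilon 2.750, Gamma 1.615, Beta 4.745, Delta 4.575, Alpha 2.170.
Rounding down: Epsilon 2, Gamma 1, Beta 4, Delta 4, Alpha 2 (total 13).

Epsilon 2, Gamma 1, Beta 4, Delta 4, Alpha 2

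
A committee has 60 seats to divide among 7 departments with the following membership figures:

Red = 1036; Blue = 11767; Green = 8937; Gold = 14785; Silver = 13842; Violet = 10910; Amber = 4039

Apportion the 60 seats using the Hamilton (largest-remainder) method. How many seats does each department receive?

Red=1, Blue=11, Green=8, Gold=13, Silver=13, Violet=10, Amber=4

The standard divisor is 65316/60 ≈ 1088.6.
Standard quotas: Red 0.9517, Blue 10.8093, Green 8.2096, Gold 13.5817, Silver 12.7154, Violet 10.0220, Amber 3.7103.
Lower quotas: Red 0, Blue 10, Green 8, Gold 13, Silver 12, Violet 10, Amber 3 (sum 56, leaving 4 seats).
Remainders in descending order: Red 0.9517, Blue 0.8093, Silver 0.7154, Amber 0.7103, Gold 0.5817, Green 0.2096, Violet 0.0220.
The surplus seats go to Red, Blue, Silver, Amber.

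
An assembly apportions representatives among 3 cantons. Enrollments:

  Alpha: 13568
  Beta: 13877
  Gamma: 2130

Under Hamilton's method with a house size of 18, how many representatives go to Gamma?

1

Total 29575; standard divisor 29575/18 ≈ 1643.056.
Standard quotas: Alpha 8.2578, Beta 8.4458, Gamma 1.2964.
Lower quotas: Alpha 8, Beta 8, Gamma 1 (sum 17, leaving 1 seat).
Remainders in descending order: Beta 0.4458, Gamma 0.2964, Alpha 0.2578.
The surplus seat goes to Beta.
Gamma receives 1.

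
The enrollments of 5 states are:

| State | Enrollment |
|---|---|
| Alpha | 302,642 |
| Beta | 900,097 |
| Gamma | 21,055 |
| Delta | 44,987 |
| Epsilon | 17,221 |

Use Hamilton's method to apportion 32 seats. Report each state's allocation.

Standard divisor: 1286002 ÷ 32 ≈ 40187.562.
Standard quotas: Alpha 7.5307, Beta 22.3974, Gamma 0.5239, Delta 1.1194, Epsilon 0.4285.
Lower quotas: Alpha 7, Beta 22, Gamma 0, Delta 1, Epsilon 0 (sum 30, leaving 2 seats).
Remainders in descending order: Alpha 0.5307, Gamma 0.5239, Epsilon 0.4285, Beta 0.3974, Delta 0.1194.
Largest remainders: Alpha, Gamma receive the extra seats.

Alpha 8; Beta 22; Gamma 1; Delta 1; Epsilon 0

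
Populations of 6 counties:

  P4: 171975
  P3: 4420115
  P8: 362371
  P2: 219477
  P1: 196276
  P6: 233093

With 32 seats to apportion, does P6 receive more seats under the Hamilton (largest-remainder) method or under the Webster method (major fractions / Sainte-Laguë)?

Hamilton

Hamilton: P4 1, P3 25, P8 2, P2 1, P1 1, P6 2.
Webster: P4 1, P3 26, P8 2, P2 1, P1 1, P6 1.
P6 gets 2 under Hamilton and 1 under Webster.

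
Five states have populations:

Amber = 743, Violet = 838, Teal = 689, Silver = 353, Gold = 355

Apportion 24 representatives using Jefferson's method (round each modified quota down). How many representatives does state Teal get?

Standard divisor 2978/24 ≈ 124.083; standard quotas: Amber 5.988, Violet 6.754, Teal 5.553, Silver 2.845, Gold 2.861.
Rounding down gives 5, 6, 5, 2, 2 = 20 seats, so the divisor must be adjusted.
With modified divisor 116: modified quotas Amber 6.405, Violet 7.224, Teal 5.940, Silver 3.043, Gold 3.060.
Rounding down: Amber 6, Violet 7, Teal 5, Silver 3, Gold 3 (total 24).
Teal receives 5.

5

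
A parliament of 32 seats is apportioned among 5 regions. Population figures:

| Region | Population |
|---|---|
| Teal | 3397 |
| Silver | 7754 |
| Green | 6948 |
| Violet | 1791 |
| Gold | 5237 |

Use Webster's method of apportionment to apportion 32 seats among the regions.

Teal=4, Silver=10, Green=9, Violet=2, Gold=7

Standard divisor 25127/32 ≈ 785.219; standard quotas: Teal 4.326, Silver 9.875, Green 8.848, Violet 2.281, Gold 6.669.
Rounding to the nearest integer gives Teal 4, Silver 10, Green 9, Violet 2, Gold 7 — total 32, matching the house size, so no adjustment is needed.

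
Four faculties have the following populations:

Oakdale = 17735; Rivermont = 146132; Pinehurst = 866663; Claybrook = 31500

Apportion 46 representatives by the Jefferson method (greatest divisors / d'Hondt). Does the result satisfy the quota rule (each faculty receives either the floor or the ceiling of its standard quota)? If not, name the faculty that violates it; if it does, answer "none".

Standard quotas: Oakdale 0.768, Rivermont 6.329, Pinehurst 37.538, Claybrook 1.364.
Jefferson allocation: Oakdale 0, Rivermont 6, Pinehurst 39, Claybrook 1.
Pinehurst has quota 37.538 (lower 37, upper 38) but receives 39 — outside the quota interval.

Pinehurst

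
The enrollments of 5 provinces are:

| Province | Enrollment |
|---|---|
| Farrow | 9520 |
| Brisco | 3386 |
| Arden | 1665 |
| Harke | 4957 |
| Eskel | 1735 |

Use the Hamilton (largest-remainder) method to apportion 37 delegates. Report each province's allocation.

Farrow 16; Brisco 6; Arden 3; Harke 9; Eskel 3

The standard divisor is 21263/37 ≈ 574.676.
Standard quotas: Farrow 16.5659, Brisco 5.8920, Arden 2.8973, Harke 8.6257, Eskel 3.0191.
Lower quotas: Farrow 16, Brisco 5, Arden 2, Harke 8, Eskel 3 (sum 34, leaving 3 seats).
Remainders in descending order: Arden 0.8973, Brisco 0.8920, Harke 0.6257, Farrow 0.5659, Eskel 0.0191.
Largest remainders: Arden, Brisco, Harke receive the extra seats.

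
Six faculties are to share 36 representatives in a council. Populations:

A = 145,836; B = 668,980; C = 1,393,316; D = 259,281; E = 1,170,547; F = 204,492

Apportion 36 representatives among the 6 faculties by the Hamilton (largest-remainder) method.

Standard divisor: 3842452 ÷ 36 ≈ 106734.778.
Standard quotas: A 1.3663, B 6.2677, C 13.0540, D 2.4292, E 10.9669, F 1.9159.
Lower quotas: A 1, B 6, C 13, D 2, E 10, F 1 (sum 33, leaving 3 seats).
Remainders in descending order: E 0.9669, F 0.9159, D 0.4292, A 0.3663, B 0.2677, C 0.0540.
The surplus seats go to E, F, D.

A 1; B 6; C 13; D 3; E 11; F 2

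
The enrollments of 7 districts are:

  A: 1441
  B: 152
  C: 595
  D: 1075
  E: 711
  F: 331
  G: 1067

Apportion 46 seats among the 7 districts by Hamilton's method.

Total 5372; standard divisor 5372/46 ≈ 116.783.
Standard quotas: A 12.339, B 1.302, C 5.095, D 9.205, E 6.088, F 2.834, G 9.137.
Lower quotas: A 12, B 1, C 5, D 9, E 6, F 2, G 9 (sum 44, leaving 2 seats).
Remainders in descending order: F 0.834, A 0.339, B 0.302, D 0.205, G 0.137, C 0.095, E 0.088.
The surplus seats go to F, A.

A: 13, B: 1, C: 5, D: 9, E: 6, F: 3, G: 9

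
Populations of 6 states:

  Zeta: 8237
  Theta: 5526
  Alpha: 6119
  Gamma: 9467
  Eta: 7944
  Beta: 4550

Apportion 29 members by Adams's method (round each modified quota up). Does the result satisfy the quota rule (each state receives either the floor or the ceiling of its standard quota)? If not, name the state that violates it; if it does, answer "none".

none

Standard quotas: Zeta 5.709, Theta 3.830, Alpha 4.241, Gamma 6.561, Eta 5.506, Beta 3.153.
Adams allocation: Zeta 6, Theta 4, Alpha 4, Gamma 6, Eta 6, Beta 3.
Every allocation lies between the lower and upper quota.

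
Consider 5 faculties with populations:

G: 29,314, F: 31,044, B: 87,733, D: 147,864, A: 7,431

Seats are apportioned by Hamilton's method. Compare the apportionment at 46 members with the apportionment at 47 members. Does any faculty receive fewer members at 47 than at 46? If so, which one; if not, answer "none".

At 46 seats: G 5, F 5, B 13, D 22, A 1.
At 47 seats: G 4, F 5, B 14, D 23, A 1.
G drops from 5 to 4.

G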